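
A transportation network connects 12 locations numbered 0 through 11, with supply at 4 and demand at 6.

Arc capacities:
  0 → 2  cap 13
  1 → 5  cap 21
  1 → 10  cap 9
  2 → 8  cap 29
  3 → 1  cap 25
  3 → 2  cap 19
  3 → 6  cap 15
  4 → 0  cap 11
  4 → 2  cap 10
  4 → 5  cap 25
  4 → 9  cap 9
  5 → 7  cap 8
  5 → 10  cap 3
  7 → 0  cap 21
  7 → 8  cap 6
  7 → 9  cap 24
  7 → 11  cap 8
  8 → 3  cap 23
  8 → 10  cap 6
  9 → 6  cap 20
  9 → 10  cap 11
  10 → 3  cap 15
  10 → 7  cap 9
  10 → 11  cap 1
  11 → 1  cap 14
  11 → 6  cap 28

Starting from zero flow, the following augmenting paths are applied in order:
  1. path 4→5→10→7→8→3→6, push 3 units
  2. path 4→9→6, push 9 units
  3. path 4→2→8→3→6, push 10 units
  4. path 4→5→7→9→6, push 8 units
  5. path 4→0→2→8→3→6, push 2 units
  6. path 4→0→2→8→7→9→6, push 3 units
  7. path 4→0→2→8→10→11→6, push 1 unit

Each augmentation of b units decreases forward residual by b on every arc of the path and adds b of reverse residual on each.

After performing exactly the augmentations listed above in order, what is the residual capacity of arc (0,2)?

Residual capacity of (0,2): 7

after path 1 (4→5→10→7→8→3→6, push 3): res(0,2)=13
after path 2 (4→9→6, push 9): res(0,2)=13
after path 3 (4→2→8→3→6, push 10): res(0,2)=13
after path 4 (4→5→7→9→6, push 8): res(0,2)=13
after path 5 (4→0→2→8→3→6, push 2): res(0,2)=11
after path 6 (4→0→2→8→7→9→6, push 3): res(0,2)=8
after path 7 (4→0→2→8→10→11→6, push 1): res(0,2)=7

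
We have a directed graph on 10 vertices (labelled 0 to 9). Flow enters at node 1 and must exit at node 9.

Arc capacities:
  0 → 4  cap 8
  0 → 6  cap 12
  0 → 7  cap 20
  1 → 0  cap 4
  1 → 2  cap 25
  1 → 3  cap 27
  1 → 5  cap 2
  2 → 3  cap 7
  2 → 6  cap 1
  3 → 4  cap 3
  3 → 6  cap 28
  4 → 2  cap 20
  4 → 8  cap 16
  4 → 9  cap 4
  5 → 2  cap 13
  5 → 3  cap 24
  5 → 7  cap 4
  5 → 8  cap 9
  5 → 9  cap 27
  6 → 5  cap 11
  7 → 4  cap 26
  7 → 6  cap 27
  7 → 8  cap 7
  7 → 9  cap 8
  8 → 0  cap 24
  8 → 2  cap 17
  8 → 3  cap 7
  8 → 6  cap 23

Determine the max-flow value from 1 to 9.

Maximum flow value: 20

augment #1: 1→5→9 bottleneck 2, total now 2
augment #2: 1→0→4→9 bottleneck 4, total now 6
augment #3: 1→2→6→5→9 bottleneck 1, total now 7
augment #4: 1→3→6→5→9 bottleneck 10, total now 17
augment #5: 1→3→4→0→7→9 bottleneck 3, total now 20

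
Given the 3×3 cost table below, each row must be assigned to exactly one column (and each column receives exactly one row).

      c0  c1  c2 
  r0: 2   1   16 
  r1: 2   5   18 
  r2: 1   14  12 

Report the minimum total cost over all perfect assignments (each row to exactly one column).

optimal assignment: row0→col1 (cost 1), row1→col0 (cost 2), row2→col2 (cost 12)
total = 1 + 2 + 12 = 15

Minimum assignment cost: 15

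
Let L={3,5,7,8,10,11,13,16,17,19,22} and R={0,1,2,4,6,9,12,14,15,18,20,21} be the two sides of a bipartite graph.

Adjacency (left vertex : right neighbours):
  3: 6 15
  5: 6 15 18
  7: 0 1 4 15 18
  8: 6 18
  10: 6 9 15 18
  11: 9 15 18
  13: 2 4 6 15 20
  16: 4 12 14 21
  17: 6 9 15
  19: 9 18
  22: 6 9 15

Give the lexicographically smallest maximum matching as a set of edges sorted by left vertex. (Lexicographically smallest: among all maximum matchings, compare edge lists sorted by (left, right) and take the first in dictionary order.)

|M| = 7 (so the lex-smallest maximum matching has 7 edges)
process left vertices in ascending order; for each, take the smallest-labelled available neighbour that still permits 7 edges overall, or leave it unmatched if none does
lex-smallest matching: {3-6, 5-15, 7-0, 8-18, 10-9, 13-2, 16-4}

Lex-smallest maximum matching: {(3,6), (5,15), (7,0), (8,18), (10,9), (13,2), (16,4)}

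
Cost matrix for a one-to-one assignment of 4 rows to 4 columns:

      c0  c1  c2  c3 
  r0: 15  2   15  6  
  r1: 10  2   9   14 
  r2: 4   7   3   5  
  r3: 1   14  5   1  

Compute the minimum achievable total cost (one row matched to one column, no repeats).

Minimum assignment cost: 12

optimal assignment: row0→col3 (cost 6), row1→col1 (cost 2), row2→col2 (cost 3), row3→col0 (cost 1)
total = 6 + 2 + 3 + 1 = 12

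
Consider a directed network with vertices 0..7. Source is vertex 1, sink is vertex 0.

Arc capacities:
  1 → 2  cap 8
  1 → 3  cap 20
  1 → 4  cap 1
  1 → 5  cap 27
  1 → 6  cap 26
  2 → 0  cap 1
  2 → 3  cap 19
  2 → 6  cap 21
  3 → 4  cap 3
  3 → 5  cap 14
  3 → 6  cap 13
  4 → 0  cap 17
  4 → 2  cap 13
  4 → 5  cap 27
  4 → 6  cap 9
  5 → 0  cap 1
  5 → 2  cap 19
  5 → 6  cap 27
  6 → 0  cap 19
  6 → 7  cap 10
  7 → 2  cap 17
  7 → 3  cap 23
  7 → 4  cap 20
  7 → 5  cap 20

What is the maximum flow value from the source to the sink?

Maximum flow value: 35

augment #1: 1→2→0 bottleneck 1, total now 1
augment #2: 1→4→0 bottleneck 1, total now 2
augment #3: 1→5→0 bottleneck 1, total now 3
augment #4: 1→6→0 bottleneck 19, total now 22
augment #5: 1→3→4→0 bottleneck 3, total now 25
augment #6: 1→6→7→4→0 bottleneck 7, total now 32
augment #7: 1→2→6→7→4→0 bottleneck 3, total now 35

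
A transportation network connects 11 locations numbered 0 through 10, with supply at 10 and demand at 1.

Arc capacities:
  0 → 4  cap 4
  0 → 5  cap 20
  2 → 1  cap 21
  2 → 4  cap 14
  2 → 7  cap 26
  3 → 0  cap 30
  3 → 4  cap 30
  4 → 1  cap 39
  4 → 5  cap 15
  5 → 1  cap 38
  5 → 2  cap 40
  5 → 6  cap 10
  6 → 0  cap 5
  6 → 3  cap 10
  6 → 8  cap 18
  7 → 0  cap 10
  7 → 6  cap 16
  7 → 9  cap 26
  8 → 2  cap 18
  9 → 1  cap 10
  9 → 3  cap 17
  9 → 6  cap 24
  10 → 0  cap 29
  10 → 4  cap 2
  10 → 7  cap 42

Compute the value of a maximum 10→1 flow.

augment #1: 10→4→1 bottleneck 2, total now 2
augment #2: 10→0→4→1 bottleneck 4, total now 6
augment #3: 10→0→5→1 bottleneck 20, total now 26
augment #4: 10→7→9→1 bottleneck 10, total now 36
augment #5: 10→7→6→3→4→1 bottleneck 10, total now 46
augment #6: 10→7→6→8→2→1 bottleneck 6, total now 52
augment #7: 10→7→9→3→4→1 bottleneck 16, total now 68

Maximum flow value: 68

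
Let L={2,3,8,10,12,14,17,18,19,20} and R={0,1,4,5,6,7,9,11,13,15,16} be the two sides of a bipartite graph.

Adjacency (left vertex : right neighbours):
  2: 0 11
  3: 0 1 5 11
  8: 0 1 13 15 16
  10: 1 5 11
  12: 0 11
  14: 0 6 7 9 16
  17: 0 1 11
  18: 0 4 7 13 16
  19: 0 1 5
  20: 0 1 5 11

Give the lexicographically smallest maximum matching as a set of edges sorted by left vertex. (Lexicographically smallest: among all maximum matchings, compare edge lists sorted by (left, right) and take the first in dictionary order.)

Lex-smallest maximum matching: {(2,0), (3,1), (8,13), (10,5), (12,11), (14,6), (18,4)}

|M| = 7 (so the lex-smallest maximum matching has 7 edges)
process left vertices in ascending order; for each, take the smallest-labelled available neighbour that still permits 7 edges overall, or leave it unmatched if none does
lex-smallest matching: {2-0, 3-1, 8-13, 10-5, 12-11, 14-6, 18-4}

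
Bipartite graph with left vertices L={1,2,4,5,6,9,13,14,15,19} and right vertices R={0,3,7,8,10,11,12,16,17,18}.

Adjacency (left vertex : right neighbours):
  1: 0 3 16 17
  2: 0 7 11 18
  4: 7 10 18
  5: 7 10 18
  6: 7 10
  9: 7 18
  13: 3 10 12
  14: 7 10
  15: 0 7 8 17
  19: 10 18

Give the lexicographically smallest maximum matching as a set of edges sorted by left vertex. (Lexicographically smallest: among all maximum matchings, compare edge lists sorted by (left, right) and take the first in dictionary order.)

Lex-smallest maximum matching: {(1,0), (2,11), (4,7), (5,10), (9,18), (13,3), (15,8)}

|M| = 7 (so the lex-smallest maximum matching has 7 edges)
process left vertices in ascending order; for each, take the smallest-labelled available neighbour that still permits 7 edges overall, or leave it unmatched if none does
lex-smallest matching: {1-0, 2-11, 4-7, 5-10, 9-18, 13-3, 15-8}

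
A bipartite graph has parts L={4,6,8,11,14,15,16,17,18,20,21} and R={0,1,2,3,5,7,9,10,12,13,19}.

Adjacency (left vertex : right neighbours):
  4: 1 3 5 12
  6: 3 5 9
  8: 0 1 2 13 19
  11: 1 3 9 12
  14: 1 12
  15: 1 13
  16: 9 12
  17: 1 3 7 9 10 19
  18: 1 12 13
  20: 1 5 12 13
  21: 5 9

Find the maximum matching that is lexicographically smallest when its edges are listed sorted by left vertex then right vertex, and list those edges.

Lex-smallest maximum matching: {(4,1), (6,3), (8,0), (11,9), (14,12), (15,13), (17,7), (20,5)}

|M| = 8 (so the lex-smallest maximum matching has 8 edges)
process left vertices in ascending order; for each, take the smallest-labelled available neighbour that still permits 8 edges overall, or leave it unmatched if none does
lex-smallest matching: {4-1, 6-3, 8-0, 11-9, 14-12, 15-13, 17-7, 20-5}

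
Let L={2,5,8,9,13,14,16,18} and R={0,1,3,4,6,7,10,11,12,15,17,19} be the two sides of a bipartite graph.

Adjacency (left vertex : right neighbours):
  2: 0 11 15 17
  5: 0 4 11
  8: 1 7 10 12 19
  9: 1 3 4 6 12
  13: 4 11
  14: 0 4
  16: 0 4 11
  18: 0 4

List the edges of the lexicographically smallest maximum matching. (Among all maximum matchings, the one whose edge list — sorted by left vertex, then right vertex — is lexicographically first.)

|M| = 6 (so the lex-smallest maximum matching has 6 edges)
process left vertices in ascending order; for each, take the smallest-labelled available neighbour that still permits 6 edges overall, or leave it unmatched if none does
lex-smallest matching: {2-15, 5-0, 8-1, 9-3, 13-4, 16-11}

Lex-smallest maximum matching: {(2,15), (5,0), (8,1), (9,3), (13,4), (16,11)}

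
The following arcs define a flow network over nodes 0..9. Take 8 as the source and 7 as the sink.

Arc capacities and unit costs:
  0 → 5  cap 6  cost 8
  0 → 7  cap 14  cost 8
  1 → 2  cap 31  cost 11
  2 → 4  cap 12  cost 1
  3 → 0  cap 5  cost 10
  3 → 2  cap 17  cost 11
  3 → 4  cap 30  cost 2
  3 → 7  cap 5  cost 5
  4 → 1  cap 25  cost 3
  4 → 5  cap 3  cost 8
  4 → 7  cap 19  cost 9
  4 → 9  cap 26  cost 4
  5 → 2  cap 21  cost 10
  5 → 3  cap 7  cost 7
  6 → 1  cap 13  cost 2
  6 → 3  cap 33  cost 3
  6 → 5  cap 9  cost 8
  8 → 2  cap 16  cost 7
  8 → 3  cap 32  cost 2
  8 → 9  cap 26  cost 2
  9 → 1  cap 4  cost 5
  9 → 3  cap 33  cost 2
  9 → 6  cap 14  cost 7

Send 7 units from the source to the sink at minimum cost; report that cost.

shortest-cost path #1: 8→3→7 push 5 @ unit cost 7 (adds 35)
shortest-cost path #2: 8→3→4→7 push 2 @ unit cost 13 (adds 26)
total cost = 61

Minimum cost for 7 units: 61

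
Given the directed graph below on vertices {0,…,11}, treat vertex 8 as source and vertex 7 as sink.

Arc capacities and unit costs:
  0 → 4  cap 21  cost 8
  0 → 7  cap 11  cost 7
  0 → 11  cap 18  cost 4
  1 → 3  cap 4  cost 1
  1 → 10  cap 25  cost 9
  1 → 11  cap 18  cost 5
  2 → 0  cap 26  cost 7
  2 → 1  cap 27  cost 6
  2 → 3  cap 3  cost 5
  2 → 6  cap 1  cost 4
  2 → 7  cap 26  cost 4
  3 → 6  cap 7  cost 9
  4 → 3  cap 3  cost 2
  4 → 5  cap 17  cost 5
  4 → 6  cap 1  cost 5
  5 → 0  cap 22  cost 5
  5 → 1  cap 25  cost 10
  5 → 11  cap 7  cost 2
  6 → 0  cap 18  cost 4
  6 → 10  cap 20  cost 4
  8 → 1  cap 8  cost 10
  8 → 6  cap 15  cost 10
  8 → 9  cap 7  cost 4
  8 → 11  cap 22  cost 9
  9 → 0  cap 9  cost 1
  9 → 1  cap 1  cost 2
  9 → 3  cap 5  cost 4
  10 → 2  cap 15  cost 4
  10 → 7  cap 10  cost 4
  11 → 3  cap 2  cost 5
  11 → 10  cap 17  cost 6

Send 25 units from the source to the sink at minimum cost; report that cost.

shortest-cost path #1: 8→9→0→7 push 7 @ unit cost 12 (adds 84)
shortest-cost path #2: 8→6→10→7 push 10 @ unit cost 18 (adds 180)
shortest-cost path #3: 8→6→0→7 push 4 @ unit cost 21 (adds 84)
shortest-cost path #4: 8→6→10→2→7 push 1 @ unit cost 22 (adds 22)
shortest-cost path #5: 8→11→10→2→7 push 3 @ unit cost 23 (adds 69)
total cost = 439

Minimum cost for 25 units: 439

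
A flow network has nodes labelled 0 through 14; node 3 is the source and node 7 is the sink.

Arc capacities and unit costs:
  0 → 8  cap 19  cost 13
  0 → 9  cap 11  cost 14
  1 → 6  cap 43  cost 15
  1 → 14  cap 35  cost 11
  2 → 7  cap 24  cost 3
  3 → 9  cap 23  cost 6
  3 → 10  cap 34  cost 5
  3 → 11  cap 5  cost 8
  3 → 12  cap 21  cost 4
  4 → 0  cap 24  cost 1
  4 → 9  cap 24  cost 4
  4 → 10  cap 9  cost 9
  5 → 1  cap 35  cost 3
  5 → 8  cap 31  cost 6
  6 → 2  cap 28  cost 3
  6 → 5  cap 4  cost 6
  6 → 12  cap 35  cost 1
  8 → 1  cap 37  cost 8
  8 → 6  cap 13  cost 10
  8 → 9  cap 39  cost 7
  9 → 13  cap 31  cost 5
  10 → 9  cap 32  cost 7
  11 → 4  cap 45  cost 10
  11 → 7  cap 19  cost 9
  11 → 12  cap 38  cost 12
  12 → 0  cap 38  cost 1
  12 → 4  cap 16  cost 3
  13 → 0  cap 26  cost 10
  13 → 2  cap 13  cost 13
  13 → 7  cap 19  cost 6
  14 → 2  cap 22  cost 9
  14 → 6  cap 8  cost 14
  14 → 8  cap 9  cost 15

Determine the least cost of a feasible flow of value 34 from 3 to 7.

shortest-cost path #1: 3→11→7 push 5 @ unit cost 17 (adds 85)
shortest-cost path #2: 3→9→13→7 push 19 @ unit cost 17 (adds 323)
shortest-cost path #3: 3→9→13→2→7 push 4 @ unit cost 27 (adds 108)
shortest-cost path #4: 3→12→4→9→13→2→7 push 6 @ unit cost 32 (adds 192)
total cost = 708

Minimum cost for 34 units: 708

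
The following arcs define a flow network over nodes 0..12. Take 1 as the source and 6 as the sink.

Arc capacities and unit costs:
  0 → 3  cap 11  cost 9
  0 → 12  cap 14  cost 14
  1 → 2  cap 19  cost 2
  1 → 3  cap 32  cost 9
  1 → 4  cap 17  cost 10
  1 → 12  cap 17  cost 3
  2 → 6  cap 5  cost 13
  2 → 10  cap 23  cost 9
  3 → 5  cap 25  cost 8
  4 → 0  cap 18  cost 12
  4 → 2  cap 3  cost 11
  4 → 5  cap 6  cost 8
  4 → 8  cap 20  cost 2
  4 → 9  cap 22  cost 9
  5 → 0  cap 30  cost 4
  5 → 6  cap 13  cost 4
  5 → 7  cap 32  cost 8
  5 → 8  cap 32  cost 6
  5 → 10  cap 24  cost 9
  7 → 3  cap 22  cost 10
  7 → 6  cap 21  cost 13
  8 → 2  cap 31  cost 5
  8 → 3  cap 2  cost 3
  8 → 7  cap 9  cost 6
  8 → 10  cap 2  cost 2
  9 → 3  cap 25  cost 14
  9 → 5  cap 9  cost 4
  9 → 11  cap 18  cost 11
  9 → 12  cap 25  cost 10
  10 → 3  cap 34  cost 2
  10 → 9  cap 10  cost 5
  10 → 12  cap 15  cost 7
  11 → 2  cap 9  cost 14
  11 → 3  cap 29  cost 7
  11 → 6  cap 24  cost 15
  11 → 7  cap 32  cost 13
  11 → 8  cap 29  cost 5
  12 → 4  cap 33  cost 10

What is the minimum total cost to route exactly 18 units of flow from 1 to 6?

Minimum cost for 18 units: 348

shortest-cost path #1: 1→2→6 push 5 @ unit cost 15 (adds 75)
shortest-cost path #2: 1→3→5→6 push 13 @ unit cost 21 (adds 273)
total cost = 348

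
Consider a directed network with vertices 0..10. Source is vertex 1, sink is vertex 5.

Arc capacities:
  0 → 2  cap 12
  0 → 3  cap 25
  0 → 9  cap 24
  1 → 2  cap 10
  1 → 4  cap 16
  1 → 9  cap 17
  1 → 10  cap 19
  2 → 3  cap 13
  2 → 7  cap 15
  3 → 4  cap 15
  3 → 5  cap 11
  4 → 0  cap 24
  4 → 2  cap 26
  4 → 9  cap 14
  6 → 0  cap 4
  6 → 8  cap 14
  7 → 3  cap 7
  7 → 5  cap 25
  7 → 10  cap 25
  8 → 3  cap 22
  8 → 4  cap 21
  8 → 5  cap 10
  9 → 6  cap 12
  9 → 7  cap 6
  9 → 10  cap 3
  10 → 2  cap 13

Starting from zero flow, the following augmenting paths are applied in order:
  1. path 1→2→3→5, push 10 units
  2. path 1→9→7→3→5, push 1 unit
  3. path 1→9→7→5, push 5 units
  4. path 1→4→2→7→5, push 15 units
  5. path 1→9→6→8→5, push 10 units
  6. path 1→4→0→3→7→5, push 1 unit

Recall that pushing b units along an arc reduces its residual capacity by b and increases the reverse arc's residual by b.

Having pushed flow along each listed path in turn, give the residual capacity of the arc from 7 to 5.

Residual capacity of (7,5): 4

after path 1 (1→2→3→5, push 10): res(7,5)=25
after path 2 (1→9→7→3→5, push 1): res(7,5)=25
after path 3 (1→9→7→5, push 5): res(7,5)=20
after path 4 (1→4→2→7→5, push 15): res(7,5)=5
after path 5 (1→9→6→8→5, push 10): res(7,5)=5
after path 6 (1→4→0→3→7→5, push 1): res(7,5)=4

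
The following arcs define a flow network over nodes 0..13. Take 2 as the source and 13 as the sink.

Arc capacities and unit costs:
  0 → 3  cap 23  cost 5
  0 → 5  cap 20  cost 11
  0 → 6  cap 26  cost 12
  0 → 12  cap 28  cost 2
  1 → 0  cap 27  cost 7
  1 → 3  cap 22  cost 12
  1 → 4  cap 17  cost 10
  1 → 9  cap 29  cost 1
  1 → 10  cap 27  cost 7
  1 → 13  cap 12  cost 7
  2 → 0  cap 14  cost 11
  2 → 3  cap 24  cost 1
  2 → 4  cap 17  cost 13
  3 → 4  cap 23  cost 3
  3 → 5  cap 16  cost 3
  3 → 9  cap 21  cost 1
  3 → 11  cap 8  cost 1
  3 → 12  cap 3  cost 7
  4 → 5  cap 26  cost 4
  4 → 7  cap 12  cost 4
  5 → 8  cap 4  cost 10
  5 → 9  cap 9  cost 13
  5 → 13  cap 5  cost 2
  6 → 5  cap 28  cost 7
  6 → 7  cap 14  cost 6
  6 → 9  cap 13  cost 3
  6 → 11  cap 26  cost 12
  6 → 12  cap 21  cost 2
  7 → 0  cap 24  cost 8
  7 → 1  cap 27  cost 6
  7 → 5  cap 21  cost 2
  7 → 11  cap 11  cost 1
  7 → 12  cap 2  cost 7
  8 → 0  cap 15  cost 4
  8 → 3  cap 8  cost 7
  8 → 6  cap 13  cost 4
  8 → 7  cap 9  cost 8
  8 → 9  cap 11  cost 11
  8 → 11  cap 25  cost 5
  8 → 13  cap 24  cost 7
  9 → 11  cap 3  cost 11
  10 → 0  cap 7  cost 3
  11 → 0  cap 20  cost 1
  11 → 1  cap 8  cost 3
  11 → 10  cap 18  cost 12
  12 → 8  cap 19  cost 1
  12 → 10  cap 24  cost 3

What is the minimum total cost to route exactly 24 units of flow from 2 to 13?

shortest-cost path #1: 2→3→5→13 push 5 @ unit cost 6 (adds 30)
shortest-cost path #2: 2→3→11→1→13 push 8 @ unit cost 12 (adds 96)
shortest-cost path #3: 2→3→12→8→13 push 3 @ unit cost 16 (adds 48)
shortest-cost path #4: 2→3→4→7→11→0→12→8→13 push 8 @ unit cost 20 (adds 160)
total cost = 334

Minimum cost for 24 units: 334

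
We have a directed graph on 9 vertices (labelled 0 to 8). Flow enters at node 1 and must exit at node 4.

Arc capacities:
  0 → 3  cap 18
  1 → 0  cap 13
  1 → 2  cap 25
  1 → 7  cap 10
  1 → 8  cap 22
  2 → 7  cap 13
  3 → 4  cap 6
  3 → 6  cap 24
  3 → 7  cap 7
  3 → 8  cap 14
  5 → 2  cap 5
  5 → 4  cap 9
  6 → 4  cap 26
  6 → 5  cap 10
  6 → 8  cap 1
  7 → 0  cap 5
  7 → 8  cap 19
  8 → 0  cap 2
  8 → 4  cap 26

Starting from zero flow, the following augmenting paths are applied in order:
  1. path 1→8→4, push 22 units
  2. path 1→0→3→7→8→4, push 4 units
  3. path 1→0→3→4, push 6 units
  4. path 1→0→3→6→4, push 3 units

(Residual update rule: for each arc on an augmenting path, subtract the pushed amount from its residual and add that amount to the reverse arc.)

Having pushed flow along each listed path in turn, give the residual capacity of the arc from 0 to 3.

Residual capacity of (0,3): 5

after path 1 (1→8→4, push 22): res(0,3)=18
after path 2 (1→0→3→7→8→4, push 4): res(0,3)=14
after path 3 (1→0→3→4, push 6): res(0,3)=8
after path 4 (1→0→3→6→4, push 3): res(0,3)=5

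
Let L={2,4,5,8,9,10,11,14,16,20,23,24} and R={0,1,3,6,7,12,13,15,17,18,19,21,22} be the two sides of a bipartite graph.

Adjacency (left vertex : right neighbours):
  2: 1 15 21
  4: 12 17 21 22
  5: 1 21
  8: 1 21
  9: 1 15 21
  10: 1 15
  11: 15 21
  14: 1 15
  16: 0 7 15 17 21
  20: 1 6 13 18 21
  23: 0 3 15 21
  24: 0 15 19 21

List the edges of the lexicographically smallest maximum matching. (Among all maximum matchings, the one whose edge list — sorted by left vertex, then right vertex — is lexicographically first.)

Lex-smallest maximum matching: {(2,1), (4,12), (5,21), (9,15), (16,0), (20,6), (23,3), (24,19)}

|M| = 8 (so the lex-smallest maximum matching has 8 edges)
process left vertices in ascending order; for each, take the smallest-labelled available neighbour that still permits 8 edges overall, or leave it unmatched if none does
lex-smallest matching: {2-1, 4-12, 5-21, 9-15, 16-0, 20-6, 23-3, 24-19}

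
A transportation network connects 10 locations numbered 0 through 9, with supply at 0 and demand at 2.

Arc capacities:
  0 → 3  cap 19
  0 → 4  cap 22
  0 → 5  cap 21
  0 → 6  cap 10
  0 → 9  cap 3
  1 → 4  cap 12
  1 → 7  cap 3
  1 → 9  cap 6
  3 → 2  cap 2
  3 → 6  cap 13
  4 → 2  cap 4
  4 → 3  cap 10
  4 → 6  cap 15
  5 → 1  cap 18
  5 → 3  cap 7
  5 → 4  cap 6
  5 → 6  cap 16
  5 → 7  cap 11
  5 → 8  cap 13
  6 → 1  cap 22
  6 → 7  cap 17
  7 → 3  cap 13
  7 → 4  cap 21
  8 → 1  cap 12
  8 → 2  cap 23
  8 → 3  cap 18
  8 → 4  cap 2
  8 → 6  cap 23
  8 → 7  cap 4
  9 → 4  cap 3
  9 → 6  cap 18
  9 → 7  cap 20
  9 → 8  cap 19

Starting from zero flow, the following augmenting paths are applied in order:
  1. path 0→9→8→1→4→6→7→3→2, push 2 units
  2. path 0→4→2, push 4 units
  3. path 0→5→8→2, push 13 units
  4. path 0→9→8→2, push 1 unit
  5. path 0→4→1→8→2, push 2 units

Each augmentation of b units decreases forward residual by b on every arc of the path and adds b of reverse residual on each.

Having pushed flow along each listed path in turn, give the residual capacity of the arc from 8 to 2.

Residual capacity of (8,2): 7

after path 1 (0→9→8→1→4→6→7→3→2, push 2): res(8,2)=23
after path 2 (0→4→2, push 4): res(8,2)=23
after path 3 (0→5→8→2, push 13): res(8,2)=10
after path 4 (0→9→8→2, push 1): res(8,2)=9
after path 5 (0→4→1→8→2, push 2): res(8,2)=7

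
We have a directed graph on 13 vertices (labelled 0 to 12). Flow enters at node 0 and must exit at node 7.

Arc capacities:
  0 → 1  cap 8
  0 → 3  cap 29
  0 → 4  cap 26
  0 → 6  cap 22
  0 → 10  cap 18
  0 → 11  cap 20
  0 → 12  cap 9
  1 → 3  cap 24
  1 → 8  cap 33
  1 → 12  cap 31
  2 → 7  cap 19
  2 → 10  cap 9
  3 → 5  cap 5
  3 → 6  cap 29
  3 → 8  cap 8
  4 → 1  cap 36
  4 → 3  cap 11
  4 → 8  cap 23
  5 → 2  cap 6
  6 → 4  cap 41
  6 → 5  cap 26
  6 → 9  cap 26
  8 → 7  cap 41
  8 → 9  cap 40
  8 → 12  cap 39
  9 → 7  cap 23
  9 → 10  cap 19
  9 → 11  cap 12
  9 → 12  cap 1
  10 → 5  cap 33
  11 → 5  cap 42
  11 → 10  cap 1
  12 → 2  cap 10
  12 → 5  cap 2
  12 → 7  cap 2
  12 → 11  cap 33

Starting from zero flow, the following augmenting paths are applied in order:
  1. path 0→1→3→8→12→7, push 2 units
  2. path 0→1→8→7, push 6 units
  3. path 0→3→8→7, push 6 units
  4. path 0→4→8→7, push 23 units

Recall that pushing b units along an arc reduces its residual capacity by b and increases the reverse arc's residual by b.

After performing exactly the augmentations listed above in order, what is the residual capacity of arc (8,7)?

after path 1 (0→1→3→8→12→7, push 2): res(8,7)=41
after path 2 (0→1→8→7, push 6): res(8,7)=35
after path 3 (0→3→8→7, push 6): res(8,7)=29
after path 4 (0→4→8→7, push 23): res(8,7)=6

Residual capacity of (8,7): 6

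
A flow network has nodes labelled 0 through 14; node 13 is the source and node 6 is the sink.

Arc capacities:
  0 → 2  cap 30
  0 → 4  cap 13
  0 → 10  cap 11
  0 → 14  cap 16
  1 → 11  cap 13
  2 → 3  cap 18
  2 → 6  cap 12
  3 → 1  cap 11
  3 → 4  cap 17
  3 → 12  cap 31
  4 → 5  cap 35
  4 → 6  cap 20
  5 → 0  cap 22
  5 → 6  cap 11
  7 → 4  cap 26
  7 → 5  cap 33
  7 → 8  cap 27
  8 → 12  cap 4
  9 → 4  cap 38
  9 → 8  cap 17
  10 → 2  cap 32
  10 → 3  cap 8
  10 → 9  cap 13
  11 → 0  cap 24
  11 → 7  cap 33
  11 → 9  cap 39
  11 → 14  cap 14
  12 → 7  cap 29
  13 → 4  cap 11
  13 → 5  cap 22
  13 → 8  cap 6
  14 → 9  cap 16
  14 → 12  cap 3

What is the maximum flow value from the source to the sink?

Maximum flow value: 37

augment #1: 13→4→6 bottleneck 11, total now 11
augment #2: 13→5→6 bottleneck 11, total now 22
augment #3: 13→5→0→2→6 bottleneck 11, total now 33
augment #4: 13→8→12→7→4→6 bottleneck 4, total now 37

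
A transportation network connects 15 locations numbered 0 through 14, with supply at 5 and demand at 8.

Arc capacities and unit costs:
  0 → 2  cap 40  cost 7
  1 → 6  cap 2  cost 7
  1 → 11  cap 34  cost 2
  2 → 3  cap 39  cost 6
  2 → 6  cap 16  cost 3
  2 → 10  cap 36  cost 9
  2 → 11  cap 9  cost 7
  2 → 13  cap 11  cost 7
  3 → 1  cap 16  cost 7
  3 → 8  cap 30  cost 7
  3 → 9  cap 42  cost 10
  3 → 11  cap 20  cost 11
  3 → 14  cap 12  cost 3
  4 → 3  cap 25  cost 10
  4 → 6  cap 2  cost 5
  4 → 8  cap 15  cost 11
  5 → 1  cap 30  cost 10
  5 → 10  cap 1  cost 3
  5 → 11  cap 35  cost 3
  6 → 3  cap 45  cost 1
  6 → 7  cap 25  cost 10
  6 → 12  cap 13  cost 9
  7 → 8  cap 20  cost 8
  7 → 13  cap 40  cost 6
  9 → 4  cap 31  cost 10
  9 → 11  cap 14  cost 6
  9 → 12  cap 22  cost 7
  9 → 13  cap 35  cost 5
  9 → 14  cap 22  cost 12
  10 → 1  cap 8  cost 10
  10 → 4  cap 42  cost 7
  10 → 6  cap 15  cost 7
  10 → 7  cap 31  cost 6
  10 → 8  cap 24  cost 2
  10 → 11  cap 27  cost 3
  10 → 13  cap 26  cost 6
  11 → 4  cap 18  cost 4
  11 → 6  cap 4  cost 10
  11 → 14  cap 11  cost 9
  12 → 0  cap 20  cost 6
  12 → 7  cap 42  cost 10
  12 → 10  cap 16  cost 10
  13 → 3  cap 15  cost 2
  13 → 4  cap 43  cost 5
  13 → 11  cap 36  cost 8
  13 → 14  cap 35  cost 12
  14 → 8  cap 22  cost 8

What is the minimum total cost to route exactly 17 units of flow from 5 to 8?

shortest-cost path #1: 5→10→8 push 1 @ unit cost 5 (adds 5)
shortest-cost path #2: 5→11→4→8 push 15 @ unit cost 18 (adds 270)
shortest-cost path #3: 5→11→14→8 push 1 @ unit cost 20 (adds 20)
total cost = 295

Minimum cost for 17 units: 295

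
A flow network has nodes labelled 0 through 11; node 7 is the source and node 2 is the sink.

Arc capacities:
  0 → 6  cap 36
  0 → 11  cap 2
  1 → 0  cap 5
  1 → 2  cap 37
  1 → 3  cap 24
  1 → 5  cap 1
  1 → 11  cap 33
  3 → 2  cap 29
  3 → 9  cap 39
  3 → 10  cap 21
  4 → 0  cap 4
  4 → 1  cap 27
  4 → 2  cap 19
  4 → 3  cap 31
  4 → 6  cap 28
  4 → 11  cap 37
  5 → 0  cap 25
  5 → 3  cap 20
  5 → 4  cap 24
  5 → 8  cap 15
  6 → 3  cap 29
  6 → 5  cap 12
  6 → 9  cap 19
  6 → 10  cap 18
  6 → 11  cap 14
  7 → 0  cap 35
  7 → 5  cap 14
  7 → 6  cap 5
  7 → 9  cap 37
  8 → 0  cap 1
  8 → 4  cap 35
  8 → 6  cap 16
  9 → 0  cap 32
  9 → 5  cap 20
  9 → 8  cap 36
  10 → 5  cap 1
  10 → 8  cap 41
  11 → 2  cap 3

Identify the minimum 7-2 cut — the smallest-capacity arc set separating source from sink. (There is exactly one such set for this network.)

Min-cut arcs: {(3,2), (4,1), (4,2), (11,2)} (total capacity 78)

augment #1: 7→0→11→2 push 2
augment #2: 7→5→3→2 push 14
augment #3: 7→6→3→2 push 5
augment #4: 7→0→6→3→2 push 10
augment #5: 7→0→6→11→2 push 1
augment #6: 7→9→5→4→2 push 19
augment #7: 7→9→5→4→1→2 push 1
augment #8: 7→9→8→4→1→2 push 17
augment #9: 7→0→6→5→4→1→2 push 4
augment #10: 7→0→6→5→8→4→1→2 push 5
max flow = 78; residual-reachable set from 7 gives S-side
cut edges (S→T): {(3,2), (4,1), (4,2), (11,2)} total cap 78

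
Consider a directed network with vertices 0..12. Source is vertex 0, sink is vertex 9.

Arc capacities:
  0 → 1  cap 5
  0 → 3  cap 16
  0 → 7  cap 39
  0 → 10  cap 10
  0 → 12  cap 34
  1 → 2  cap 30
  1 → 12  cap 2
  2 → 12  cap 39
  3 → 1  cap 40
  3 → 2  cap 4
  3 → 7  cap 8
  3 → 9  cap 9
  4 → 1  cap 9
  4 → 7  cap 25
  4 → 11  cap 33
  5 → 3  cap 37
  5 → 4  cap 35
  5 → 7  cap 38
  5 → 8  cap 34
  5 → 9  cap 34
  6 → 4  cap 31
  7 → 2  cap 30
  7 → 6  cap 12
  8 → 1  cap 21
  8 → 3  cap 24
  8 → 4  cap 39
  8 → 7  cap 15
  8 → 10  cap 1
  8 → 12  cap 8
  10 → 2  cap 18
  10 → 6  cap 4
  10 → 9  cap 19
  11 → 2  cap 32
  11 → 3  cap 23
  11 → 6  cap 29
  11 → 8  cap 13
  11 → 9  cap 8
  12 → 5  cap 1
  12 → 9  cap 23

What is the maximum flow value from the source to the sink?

Maximum flow value: 52

augment #1: 0→3→9 bottleneck 9, total now 9
augment #2: 0→10→9 bottleneck 10, total now 19
augment #3: 0→12→9 bottleneck 23, total now 42
augment #4: 0→12→5→9 bottleneck 1, total now 43
augment #5: 0→7→6→4→11→9 bottleneck 8, total now 51
augment #6: 0→7→6→4→11→8→10→9 bottleneck 1, total now 52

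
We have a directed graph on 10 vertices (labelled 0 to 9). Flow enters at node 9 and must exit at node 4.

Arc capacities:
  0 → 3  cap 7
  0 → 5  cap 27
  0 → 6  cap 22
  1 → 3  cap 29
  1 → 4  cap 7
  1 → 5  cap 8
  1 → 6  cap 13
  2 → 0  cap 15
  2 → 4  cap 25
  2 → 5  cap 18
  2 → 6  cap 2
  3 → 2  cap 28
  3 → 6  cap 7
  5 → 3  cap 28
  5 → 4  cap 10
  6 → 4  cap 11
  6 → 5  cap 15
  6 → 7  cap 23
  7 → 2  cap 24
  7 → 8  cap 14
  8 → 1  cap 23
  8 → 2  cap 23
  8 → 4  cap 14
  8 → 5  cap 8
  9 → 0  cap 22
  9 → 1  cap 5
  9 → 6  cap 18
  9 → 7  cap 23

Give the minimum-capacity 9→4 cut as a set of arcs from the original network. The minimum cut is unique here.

Min-cut arcs: {(2,4), (5,4), (6,4), (7,8), (9,1)} (total capacity 65)

augment #1: 9→1→4 push 5
augment #2: 9→6→4 push 11
augment #3: 9→0→5→4 push 10
augment #4: 9→7→2→4 push 23
augment #5: 9→0→3→2→4 push 2
augment #6: 9→6→7→8→4 push 7
augment #7: 9→0→6→7→8→4 push 7
max flow = 65; residual-reachable set from 9 gives S-side
cut edges (S→T): {(2,4), (5,4), (6,4), (7,8), (9,1)} total cap 65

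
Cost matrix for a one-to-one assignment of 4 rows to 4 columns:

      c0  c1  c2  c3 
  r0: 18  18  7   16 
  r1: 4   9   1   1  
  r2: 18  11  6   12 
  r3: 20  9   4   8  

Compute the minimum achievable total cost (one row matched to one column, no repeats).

optimal assignment: row0→col2 (cost 7), row1→col0 (cost 4), row2→col1 (cost 11), row3→col3 (cost 8)
total = 7 + 4 + 11 + 8 = 30

Minimum assignment cost: 30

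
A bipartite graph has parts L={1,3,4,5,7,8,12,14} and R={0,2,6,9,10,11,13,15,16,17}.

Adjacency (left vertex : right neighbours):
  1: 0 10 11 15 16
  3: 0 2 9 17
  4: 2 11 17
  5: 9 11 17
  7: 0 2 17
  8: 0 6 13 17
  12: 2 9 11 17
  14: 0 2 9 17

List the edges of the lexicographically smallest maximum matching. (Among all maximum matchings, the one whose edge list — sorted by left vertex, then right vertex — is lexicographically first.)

|M| = 7 (so the lex-smallest maximum matching has 7 edges)
process left vertices in ascending order; for each, take the smallest-labelled available neighbour that still permits 7 edges overall, or leave it unmatched if none does
lex-smallest matching: {1-10, 3-0, 4-2, 5-9, 7-17, 8-6, 12-11}

Lex-smallest maximum matching: {(1,10), (3,0), (4,2), (5,9), (7,17), (8,6), (12,11)}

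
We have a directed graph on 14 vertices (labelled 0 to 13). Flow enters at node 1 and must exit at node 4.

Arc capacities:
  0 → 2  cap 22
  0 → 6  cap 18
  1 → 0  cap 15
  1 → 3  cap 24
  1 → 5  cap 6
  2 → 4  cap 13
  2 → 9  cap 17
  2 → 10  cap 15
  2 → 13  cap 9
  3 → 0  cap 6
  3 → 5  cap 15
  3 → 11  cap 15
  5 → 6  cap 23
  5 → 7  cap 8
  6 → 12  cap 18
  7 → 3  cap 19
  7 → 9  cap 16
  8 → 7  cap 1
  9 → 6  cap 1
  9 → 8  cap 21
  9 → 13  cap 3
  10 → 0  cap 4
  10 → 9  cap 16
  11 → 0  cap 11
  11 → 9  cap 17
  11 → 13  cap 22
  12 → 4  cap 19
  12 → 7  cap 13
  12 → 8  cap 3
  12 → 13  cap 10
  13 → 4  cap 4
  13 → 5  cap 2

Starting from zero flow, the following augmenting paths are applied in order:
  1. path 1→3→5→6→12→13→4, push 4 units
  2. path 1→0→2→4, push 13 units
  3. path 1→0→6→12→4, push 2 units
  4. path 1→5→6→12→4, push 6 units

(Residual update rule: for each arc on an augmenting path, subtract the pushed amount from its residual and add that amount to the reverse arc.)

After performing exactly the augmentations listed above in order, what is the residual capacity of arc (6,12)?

after path 1 (1→3→5→6→12→13→4, push 4): res(6,12)=14
after path 2 (1→0→2→4, push 13): res(6,12)=14
after path 3 (1→0→6→12→4, push 2): res(6,12)=12
after path 4 (1→5→6→12→4, push 6): res(6,12)=6

Residual capacity of (6,12): 6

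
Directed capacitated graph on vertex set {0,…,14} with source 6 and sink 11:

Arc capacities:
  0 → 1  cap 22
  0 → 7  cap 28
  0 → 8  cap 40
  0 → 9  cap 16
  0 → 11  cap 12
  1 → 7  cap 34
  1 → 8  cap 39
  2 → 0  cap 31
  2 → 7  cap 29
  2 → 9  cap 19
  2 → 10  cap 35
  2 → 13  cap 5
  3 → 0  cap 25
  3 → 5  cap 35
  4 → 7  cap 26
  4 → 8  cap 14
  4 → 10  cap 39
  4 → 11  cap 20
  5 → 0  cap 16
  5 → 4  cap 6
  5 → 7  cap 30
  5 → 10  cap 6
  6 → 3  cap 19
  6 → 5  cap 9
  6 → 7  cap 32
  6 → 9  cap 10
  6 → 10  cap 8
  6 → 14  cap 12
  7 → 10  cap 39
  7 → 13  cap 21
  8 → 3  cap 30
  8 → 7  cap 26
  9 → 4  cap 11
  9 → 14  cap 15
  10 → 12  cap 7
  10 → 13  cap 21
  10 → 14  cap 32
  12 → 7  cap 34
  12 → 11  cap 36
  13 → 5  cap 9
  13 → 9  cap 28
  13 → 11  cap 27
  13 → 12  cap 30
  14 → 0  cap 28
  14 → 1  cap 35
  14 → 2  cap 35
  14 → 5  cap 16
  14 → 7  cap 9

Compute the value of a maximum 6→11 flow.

Maximum flow value: 83

augment #1: 6→3→0→11 bottleneck 12, total now 12
augment #2: 6→5→4→11 bottleneck 6, total now 18
augment #3: 6→7→13→11 bottleneck 21, total now 39
augment #4: 6→9→4→11 bottleneck 10, total now 49
augment #5: 6→10→12→11 bottleneck 7, total now 56
augment #6: 6→10→13→11 bottleneck 1, total now 57
augment #7: 6→5→10→13→11 bottleneck 3, total now 60
augment #8: 6→7→10→13→11 bottleneck 2, total now 62
augment #9: 6→3→0→9→4→11 bottleneck 1, total now 63
augment #10: 6→7→10→13→12→11 bottleneck 9, total now 72
augment #11: 6→14→2→13→12→11 bottleneck 5, total now 77
augment #12: 6→3→5→10→13→12→11 bottleneck 3, total now 80
augment #13: 6→14→2→10→13→12→11 bottleneck 3, total now 83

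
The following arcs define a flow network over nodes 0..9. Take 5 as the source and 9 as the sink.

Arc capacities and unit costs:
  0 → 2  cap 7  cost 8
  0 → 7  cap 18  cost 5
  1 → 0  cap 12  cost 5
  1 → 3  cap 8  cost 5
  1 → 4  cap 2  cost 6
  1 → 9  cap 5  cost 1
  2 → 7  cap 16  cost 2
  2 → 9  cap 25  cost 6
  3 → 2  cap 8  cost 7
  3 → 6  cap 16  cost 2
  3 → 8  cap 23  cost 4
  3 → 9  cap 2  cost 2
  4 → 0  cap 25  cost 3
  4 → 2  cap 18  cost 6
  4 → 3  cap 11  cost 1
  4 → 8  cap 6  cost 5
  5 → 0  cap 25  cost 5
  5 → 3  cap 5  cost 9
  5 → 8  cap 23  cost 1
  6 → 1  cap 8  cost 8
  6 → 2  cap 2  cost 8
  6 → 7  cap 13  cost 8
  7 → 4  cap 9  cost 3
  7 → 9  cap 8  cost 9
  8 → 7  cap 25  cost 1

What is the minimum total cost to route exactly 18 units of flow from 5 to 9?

shortest-cost path #1: 5→8→7→4→3→9 push 2 @ unit cost 8 (adds 16)
shortest-cost path #2: 5→8→7→9 push 8 @ unit cost 11 (adds 88)
shortest-cost path #3: 5→8→7→4→2→9 push 7 @ unit cost 17 (adds 119)
shortest-cost path #4: 5→0→2→9 push 1 @ unit cost 19 (adds 19)
total cost = 242

Minimum cost for 18 units: 242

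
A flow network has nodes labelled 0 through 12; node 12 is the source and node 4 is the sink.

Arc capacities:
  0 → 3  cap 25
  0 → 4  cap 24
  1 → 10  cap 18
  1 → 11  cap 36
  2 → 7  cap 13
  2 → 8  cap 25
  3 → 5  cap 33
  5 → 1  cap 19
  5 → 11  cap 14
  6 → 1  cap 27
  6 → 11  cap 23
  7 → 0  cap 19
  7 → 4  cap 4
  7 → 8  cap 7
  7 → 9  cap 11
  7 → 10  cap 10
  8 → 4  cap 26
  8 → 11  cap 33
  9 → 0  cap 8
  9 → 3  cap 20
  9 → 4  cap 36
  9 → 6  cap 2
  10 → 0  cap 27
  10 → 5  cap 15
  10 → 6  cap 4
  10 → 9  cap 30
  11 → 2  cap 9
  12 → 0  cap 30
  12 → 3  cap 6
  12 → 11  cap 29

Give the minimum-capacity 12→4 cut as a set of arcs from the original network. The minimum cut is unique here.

augment #1: 12→0→4 push 24
augment #2: 12→11→2→7→4 push 4
augment #3: 12→11→2→8→4 push 5
augment #4: 12→3→5→1→10→9→4 push 6
augment #5: 12→0→3→5→1→10→9→4 push 6
max flow = 45; residual-reachable set from 12 gives S-side
cut edges (S→T): {(11,2), (12,0), (12,3)} total cap 45

Min-cut arcs: {(11,2), (12,0), (12,3)} (total capacity 45)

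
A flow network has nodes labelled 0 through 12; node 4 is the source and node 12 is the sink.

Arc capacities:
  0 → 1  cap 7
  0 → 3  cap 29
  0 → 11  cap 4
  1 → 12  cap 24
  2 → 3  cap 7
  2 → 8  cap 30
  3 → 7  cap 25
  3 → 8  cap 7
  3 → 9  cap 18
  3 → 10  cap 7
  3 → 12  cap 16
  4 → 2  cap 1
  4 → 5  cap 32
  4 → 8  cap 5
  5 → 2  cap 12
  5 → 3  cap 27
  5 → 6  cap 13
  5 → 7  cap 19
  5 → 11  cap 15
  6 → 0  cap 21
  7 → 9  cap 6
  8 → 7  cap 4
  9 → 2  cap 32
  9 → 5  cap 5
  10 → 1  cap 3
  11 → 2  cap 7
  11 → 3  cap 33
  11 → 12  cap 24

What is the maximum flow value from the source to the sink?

augment #1: 4→2→3→12 bottleneck 1, total now 1
augment #2: 4→5→3→12 bottleneck 15, total now 16
augment #3: 4→5→11→12 bottleneck 15, total now 31
augment #4: 4→5→3→10→1→12 bottleneck 2, total now 33
augment #5: 4→8→7→9→2→3→10→1→12 bottleneck 1, total now 34
augment #6: 4→8→7→9→5→6→0→1→12 bottleneck 3, total now 37

Maximum flow value: 37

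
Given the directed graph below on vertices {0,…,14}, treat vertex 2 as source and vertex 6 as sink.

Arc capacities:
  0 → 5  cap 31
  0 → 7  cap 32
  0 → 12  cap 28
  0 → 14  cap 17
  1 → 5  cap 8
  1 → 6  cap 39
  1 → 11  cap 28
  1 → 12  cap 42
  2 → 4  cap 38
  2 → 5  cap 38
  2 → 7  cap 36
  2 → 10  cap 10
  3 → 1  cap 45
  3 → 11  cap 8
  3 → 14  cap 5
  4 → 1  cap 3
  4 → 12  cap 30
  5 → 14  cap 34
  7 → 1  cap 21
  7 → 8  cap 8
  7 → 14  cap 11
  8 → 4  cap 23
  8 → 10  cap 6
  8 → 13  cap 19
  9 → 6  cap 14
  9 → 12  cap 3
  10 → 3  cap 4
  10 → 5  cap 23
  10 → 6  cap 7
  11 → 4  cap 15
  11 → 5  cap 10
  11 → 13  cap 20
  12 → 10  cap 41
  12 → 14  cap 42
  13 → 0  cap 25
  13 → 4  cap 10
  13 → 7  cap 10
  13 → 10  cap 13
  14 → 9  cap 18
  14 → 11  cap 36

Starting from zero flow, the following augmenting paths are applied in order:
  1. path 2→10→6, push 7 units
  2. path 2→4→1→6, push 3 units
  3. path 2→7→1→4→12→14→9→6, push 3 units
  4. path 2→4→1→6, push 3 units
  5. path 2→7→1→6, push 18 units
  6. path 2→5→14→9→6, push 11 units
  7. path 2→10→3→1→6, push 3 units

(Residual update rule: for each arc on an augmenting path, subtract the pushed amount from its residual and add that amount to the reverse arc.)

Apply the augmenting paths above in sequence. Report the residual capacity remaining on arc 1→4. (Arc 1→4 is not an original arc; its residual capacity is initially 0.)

Residual capacity of (1,4): 3

after path 1 (2→10→6, push 7): res(1,4)=0
after path 2 (2→4→1→6, push 3): res(1,4)=3
after path 3 (2→7→1→4→12→14→9→6, push 3): res(1,4)=0
after path 4 (2→4→1→6, push 3): res(1,4)=3
after path 5 (2→7→1→6, push 18): res(1,4)=3
after path 6 (2→5→14→9→6, push 11): res(1,4)=3
after path 7 (2→10→3→1→6, push 3): res(1,4)=3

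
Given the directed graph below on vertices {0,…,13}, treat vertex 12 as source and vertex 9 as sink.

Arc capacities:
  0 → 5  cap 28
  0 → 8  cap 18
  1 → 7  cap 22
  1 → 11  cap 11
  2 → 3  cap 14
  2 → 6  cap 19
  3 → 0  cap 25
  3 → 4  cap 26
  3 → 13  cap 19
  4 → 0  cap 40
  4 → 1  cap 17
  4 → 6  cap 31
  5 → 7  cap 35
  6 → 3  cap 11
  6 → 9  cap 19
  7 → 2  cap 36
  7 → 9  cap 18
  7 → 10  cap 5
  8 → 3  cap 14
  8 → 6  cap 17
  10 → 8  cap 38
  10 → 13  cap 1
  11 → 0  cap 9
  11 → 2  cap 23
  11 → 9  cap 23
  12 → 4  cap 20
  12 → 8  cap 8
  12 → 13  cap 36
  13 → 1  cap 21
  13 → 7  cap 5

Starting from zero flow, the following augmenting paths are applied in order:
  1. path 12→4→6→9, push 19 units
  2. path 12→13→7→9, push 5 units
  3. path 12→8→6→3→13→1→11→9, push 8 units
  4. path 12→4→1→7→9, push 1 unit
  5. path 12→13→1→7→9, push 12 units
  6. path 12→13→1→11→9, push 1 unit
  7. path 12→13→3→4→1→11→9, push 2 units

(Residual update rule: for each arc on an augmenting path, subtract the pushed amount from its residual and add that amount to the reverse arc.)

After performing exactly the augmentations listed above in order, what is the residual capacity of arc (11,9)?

after path 1 (12→4→6→9, push 19): res(11,9)=23
after path 2 (12→13→7→9, push 5): res(11,9)=23
after path 3 (12→8→6→3→13→1→11→9, push 8): res(11,9)=15
after path 4 (12→4→1→7→9, push 1): res(11,9)=15
after path 5 (12→13→1→7→9, push 12): res(11,9)=15
after path 6 (12→13→1→11→9, push 1): res(11,9)=14
after path 7 (12→13→3→4→1→11→9, push 2): res(11,9)=12

Residual capacity of (11,9): 12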